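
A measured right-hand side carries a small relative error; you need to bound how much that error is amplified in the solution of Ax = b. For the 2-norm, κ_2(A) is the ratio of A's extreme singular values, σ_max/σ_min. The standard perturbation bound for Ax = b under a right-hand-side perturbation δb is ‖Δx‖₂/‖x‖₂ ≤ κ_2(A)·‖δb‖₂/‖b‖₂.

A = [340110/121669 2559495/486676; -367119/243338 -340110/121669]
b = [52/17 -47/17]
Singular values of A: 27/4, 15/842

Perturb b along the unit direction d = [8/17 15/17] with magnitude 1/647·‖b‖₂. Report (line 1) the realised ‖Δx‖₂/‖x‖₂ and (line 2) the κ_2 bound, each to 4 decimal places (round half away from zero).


from the listed singular values, σ₁ = 27/4, σ_n = 15/842
condition number: (27/4) ÷ (15/842) = 378.9000
κ_2(A)·‖δb‖/‖b‖ = 0.5856
solve Ax = b  →  x = [49.8083 -25.8928]
‖b‖₂ = 4.1231 and ‖x‖₂ = 56.1365
with δb = [0.0030 0.0056], A·Δx = δb → ‖Δx‖ = 0.3577
dividing the unrounded norms, ‖Δx‖/‖x‖ = 0.0064
so the bound overstates the realised error by a factor of ≈ 91.9019 (computed from the unrounded values)

0.0064
0.5856


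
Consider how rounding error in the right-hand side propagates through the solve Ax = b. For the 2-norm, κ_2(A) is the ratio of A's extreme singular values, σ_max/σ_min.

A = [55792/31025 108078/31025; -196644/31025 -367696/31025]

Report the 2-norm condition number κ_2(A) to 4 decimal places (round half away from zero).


255.5000

form AᵀA = [66850576/1540081 125336160/1540081; 125336160/1540081 235009924/1540081] with trace 1044500/5329 and determinant 3136/5329
eigenvalues of AᵀA: λ = (tr ± √(tr²−4·det))/2 = 196, 16/5329
κ = σ_max/σ_min = 14/(4/73) = 255.5000


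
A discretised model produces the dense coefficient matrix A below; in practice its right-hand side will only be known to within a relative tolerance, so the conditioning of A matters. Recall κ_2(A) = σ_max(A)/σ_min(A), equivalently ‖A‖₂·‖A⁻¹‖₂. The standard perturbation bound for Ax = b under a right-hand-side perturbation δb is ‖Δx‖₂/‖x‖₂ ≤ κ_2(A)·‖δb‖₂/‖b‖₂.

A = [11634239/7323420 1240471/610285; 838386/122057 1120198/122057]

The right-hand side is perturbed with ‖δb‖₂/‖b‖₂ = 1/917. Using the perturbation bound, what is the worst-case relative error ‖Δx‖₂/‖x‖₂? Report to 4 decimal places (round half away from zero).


AᵀA = [1585820001841/31905104400 176192404649/2658758700; 176192404649/2658758700 19577547461/221563225]; tr = 176199473449/1276204176, det = 121992025/319051044
eigenvalues of AᵀA: λ = (tr ± √(tr²−4·det))/2 = 2209/16, 220900/79762761
so κ_2 = √((2209/16) / (220900/79762761)) = 223.2750
bound on ‖Δx‖/‖x‖: κ·ε = 223.2750·1/917 = 0.2435

0.2435


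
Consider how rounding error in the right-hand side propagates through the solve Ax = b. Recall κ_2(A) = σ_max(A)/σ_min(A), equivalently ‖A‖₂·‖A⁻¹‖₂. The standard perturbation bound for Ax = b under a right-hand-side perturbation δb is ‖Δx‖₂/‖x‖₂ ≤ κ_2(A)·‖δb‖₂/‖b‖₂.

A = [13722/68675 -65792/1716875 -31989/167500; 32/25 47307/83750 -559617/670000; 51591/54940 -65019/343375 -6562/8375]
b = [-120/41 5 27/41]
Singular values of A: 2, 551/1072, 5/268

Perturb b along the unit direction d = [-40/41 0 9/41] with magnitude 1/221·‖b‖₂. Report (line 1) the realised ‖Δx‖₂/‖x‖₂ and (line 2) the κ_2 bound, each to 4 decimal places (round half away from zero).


largest singular value 2, smallest 5/268
condition number: 2 ÷ (5/268) = 107.2000
κ_2(A)·‖δb‖/‖b‖ = 0.4851
solve Ax = b  →  x = [98.0800 -30.0800 123.9767]
‖b‖₂ = 5.8310 and ‖x‖₂ = 160.9183
re-solving with b+δb shifts x by Δx of norm 1.4142
realised ‖Δx‖/‖x‖ = 0.0088
realised/bound (from unrounded values) ≈ 0.0181

0.0088
0.4851


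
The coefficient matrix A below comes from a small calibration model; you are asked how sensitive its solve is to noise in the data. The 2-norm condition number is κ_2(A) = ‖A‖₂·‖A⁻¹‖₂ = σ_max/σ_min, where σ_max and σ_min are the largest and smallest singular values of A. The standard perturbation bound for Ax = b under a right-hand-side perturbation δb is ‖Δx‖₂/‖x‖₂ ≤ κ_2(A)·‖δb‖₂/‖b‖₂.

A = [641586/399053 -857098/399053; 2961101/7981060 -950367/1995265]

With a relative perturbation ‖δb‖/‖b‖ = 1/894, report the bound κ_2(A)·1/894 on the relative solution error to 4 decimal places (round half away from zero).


AᵀA = [103165471321/37892515600 -34386877107/9473128900; -34386877107/9473128900 11462594869/2368282225]; tr = 11462679569/1515700624, det = 366025/378925156
char-poly roots: 121/16 and 12100/94731289
σ_max=√(121/16)=(11/4), σ_min=√(12100/94731289)=(110/9733) → κ = 243.3250
perturbation bound = 243.3250·1/894 = 0.2722

0.2722


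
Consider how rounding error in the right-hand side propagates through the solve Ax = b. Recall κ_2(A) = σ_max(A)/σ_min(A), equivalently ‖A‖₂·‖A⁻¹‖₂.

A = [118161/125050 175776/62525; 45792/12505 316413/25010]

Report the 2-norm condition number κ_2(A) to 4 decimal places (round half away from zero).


109.8000

M = AᵀA = [133047441/9302500 113920128/2325625; 113920128/2325625 1562473809/9302500]. tr(M)=1356417/7442, det(M)=164025/59536
λ_max, λ_min = (1356417/7442 ± √459814185216/13845841)/2 = 729/4, 225/14884
κ_2(A) = √(λ_max/λ_min) = √((729/4) / (225/14884)) = 109.8000


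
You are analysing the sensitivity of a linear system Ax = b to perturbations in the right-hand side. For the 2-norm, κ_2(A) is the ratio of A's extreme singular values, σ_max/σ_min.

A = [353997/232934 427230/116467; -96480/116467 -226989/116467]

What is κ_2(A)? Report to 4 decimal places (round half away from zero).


AᵀA = [562447881/187744804 337435875/46936201; 337435875/46936201 809859789/46936201]; tr = 22496373/1110916, det = 6561/1110916
λ_max, λ_min = (22496373/1110916 ± √506057643275625/1234134359056)/2 = 81/4, 81/277729
κ_2(A) = √(λ_max/λ_min) = √((81/4) / (81/277729)) = 263.5000

263.5000


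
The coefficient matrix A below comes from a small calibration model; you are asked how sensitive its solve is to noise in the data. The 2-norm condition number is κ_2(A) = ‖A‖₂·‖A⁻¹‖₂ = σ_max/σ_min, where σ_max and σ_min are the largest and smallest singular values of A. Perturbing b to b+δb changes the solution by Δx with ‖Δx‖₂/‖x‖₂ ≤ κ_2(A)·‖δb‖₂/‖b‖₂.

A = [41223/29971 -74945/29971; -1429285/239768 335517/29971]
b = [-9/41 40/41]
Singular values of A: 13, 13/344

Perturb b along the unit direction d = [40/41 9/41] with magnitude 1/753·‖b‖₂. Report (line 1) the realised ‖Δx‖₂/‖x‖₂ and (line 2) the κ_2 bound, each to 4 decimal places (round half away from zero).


from the listed singular values, σ₁ = 13, σ_n = 13/344
κ = σ_max/σ_min = 13/(13/344) = 344.0000
κ_2(A)·‖δb‖/‖b‖ = 0.4568
solve Ax = b  →  x = [-0.0362 0.0679]
2-norm of b is 1.0000; of x, 0.0769
δb = ε·‖b‖·d = [0.0013 0.0003]; solving A·Δx = δb gives ‖Δx‖ = 0.0351
realised ‖Δx‖/‖x‖ = 0.4568
realised/bound = 1 exactly: the bound is attained for this b and d

0.4568
0.4568


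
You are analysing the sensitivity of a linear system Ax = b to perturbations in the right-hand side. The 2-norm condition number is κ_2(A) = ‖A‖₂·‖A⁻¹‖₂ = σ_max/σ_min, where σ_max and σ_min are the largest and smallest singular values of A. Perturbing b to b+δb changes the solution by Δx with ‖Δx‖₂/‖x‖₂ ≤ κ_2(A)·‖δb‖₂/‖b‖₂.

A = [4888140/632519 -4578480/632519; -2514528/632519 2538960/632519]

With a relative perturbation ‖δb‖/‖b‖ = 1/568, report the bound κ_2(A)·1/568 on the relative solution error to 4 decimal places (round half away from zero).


0.1129

AᵀA = [104556275856/1384360849 -99531270720/1384360849; -99531270720/1384360849 94840128000/1384360849]; tr = 237094416/1646089, det = 8294400/1646089
solving λ² − 237094416/1646089·λ + 8294400/1646089 = 0 gives λ = 144, 57600/1646089
so κ_2 = √(144 / (57600/1646089)) = 64.1500
perturbation bound = 64.1500·1/568 = 0.1129


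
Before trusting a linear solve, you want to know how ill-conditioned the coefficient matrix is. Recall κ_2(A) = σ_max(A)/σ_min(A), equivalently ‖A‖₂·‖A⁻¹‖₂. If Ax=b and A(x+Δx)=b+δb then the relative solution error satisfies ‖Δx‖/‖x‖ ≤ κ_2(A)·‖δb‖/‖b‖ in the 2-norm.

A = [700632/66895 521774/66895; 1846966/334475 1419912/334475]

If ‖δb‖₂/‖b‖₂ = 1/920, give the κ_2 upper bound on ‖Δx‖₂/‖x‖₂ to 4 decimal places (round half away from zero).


0.1711

form AᵀA = [54267866404/387105625 40698332928/387105625; 40698332928/387105625 30527172196/387105625] with trace 3391801544/15484225 and determinant 29986576/15484225
λ_max, λ_min = (3391801544/15484225 ± √11502460438321729536/239761223850625)/2 = 5476/25, 5476/619369
σ_max=√(5476/25)=(74/5), σ_min=√(5476/619369)=(74/787) → κ = 157.4000
perturbation bound = 157.4000·1/920 = 0.1711


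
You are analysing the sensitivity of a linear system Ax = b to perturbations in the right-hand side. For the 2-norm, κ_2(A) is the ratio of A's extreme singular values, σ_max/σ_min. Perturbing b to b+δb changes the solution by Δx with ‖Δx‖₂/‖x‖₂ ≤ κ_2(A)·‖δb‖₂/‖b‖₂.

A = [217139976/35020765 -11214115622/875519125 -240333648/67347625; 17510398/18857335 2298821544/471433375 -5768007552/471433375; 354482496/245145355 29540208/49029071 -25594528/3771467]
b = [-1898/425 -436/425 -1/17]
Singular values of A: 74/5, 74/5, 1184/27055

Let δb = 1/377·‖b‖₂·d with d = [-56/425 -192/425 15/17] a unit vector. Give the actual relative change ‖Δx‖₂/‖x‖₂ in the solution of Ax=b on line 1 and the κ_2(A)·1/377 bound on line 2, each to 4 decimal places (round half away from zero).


0.0122
0.8970

from the listed singular values, σ₁ = 74/5, σ_n = 1184/27055
condition number: (74/5) ÷ (1184/27055) = 338.1875
perturbation bound = 338.1875·1/377 = 0.8970
solve Ax = b  →  x = [20.4470 8.8124 5.1478]
‖b‖ = 4.5826, ‖x‖ = 22.8525
Δx = A⁻¹·δb where δb = 1/377·4.5826·d; ‖Δx‖ = 0.2778
realised ‖Δx‖/‖x‖ = 0.0122
so the bound overstates the realised error by a factor of ≈ 73.8050 (computed from the unrounded values)


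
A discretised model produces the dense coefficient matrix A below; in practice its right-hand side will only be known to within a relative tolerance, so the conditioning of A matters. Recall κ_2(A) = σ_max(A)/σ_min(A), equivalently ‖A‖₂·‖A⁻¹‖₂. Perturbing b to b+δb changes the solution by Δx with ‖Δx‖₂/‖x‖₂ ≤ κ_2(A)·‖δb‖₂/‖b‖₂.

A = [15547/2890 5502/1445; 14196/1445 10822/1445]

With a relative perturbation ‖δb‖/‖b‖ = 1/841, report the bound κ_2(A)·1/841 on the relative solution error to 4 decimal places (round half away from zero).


AᵀA = [3625657/28900 679581/7225; 679581/7225 509992/7225]; tr = 226625/1156, det = 2401/289
eigenvalues of AᵀA: λ = (tr ± √(tr²−4·det))/2 = 196, 49/1156
σ_max=√196=14, σ_min=√(49/1156)=(7/34) → κ = 68.0000
perturbation bound = 68.0000·1/841 = 0.0809

0.0809


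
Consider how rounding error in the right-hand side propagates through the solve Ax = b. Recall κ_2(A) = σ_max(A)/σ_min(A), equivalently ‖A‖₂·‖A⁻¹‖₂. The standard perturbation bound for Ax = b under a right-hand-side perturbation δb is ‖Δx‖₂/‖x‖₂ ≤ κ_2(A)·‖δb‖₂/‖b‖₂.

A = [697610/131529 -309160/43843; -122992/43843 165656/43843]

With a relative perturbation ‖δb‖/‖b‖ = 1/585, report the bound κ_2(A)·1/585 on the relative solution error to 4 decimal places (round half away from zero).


0.6613

form AᵀA = [2155027684/59861169 -957772304/19953723; -957772304/19953723 425681024/6651241] with trace 5986156900/59861169 and determinant 4000000/59861169
char-poly roots: 100 and 40000/59861169
κ_2(A) = √(λ_max/λ_min) = √(100 / (40000/59861169)) = 386.8500
worst-case relative error ≤ 386.8500 × 1/585 = 0.6613


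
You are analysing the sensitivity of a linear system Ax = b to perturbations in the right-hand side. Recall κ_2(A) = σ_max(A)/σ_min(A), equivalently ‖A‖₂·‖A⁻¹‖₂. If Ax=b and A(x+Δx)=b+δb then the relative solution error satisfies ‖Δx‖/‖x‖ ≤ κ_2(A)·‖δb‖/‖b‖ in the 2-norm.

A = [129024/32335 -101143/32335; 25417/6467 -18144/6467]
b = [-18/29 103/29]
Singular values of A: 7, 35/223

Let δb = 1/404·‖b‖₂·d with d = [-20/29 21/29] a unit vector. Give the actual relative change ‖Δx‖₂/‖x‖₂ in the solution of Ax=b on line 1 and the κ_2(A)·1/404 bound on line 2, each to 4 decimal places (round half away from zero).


from the listed singular values, σ₁ = 7, σ_n = 35/223
κ = σ_max/σ_min = 7/(35/223) = 44.6000
κ_2(A)·‖δb‖/‖b‖ = 0.1104
solve Ax = b  →  x = [11.6971 15.1200]
‖b‖ = 3.6056, ‖x‖ = 19.1164
Δx = A⁻¹·δb where δb = 1/404·3.6056·d; ‖Δx‖ = 0.0569
realised ‖Δx‖/‖x‖ = 0.0030
so the bound overstates the realised error by a factor of ≈ 37.1136 (computed from the unrounded values)

0.0030
0.1104


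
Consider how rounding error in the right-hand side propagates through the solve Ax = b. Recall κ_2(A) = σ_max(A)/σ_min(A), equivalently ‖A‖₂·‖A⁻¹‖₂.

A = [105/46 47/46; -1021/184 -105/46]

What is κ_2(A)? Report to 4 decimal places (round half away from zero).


92.0000

AᵀA = [1218841/33856 126945/8464; 126945/8464 6617/1058]; tr = 1430585/33856, det = 28561/135424
char-poly roots: 169/4 and 169/33856
σ_max=√(169/4)=(13/2), σ_min=√(169/33856)=(13/184) → κ = 92.0000


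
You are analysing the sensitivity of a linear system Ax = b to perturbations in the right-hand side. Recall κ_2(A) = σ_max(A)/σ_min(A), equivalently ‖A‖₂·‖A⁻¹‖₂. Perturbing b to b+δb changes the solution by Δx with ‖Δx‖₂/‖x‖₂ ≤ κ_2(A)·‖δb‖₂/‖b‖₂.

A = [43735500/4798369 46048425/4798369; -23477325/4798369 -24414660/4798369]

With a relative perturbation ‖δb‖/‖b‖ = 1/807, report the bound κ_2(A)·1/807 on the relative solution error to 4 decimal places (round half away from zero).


0.4824

M = AᵀA = [8525878025625/79669014049 8952047748000/79669014049; 8952047748000/79669014049 9399768401025/79669014049]. tr(M)=21314680650/94731289, det(M)=31640625/94731289
λ_max, λ_min = (21314680650/94731289 ± √454303621782720360000/8974017115601521)/2 = 225, 140625/94731289
κ = σ_max/σ_min = 15/(375/9733) = 389.3200
bound on ‖Δx‖/‖x‖: κ·ε = 389.3200·1/807 = 0.4824


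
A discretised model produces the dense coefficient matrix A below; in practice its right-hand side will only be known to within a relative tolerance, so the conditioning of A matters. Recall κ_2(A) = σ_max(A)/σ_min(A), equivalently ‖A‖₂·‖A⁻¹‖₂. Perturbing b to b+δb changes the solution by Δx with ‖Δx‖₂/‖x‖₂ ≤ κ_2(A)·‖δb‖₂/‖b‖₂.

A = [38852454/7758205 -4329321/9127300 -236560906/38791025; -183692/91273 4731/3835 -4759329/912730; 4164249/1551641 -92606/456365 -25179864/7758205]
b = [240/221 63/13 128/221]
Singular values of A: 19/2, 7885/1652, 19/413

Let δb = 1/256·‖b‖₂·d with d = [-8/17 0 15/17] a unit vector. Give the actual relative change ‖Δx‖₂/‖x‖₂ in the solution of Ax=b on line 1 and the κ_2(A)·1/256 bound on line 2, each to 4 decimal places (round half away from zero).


σ_max = 19/2, σ_min = 19/413
κ = σ_max/σ_min = (19/2)/(19/413) = 206.5000
κ_2(A)·‖δb‖/‖b‖ = 0.8066
solve Ax = b  →  x = [-0.5613 0.2347 -0.6572]
‖b‖₂ = 5.0000 and ‖x‖₂ = 0.8956
δb = ε·‖b‖·d = [-0.0092 0.0000 0.0172]; solving A·Δx = δb gives ‖Δx‖ = 0.4245
relative error = 0.4741
so the bound overstates the realised error by a factor of ≈ 1.7016 (computed from the unrounded values)

0.4741
0.8066


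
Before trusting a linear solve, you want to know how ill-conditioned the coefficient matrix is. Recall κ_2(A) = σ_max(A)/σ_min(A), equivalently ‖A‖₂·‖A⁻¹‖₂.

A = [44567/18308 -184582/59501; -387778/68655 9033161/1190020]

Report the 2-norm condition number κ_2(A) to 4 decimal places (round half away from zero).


109.8480

AᵀA = [2852847371569/75416144400 -79227520304/1571169675; -79227520304/1571169675 563468660009/8379571600]; tr = 158481306233/1508322888, det = 44152515625/48266332416
solving λ² − 158481306233/1508322888·λ + 44152515625/48266332416 = 0 gives λ = 1681/16, 26265625/3016645776
σ_max=√(1681/16)=(41/4), σ_min=√(26265625/3016645776)=(5125/54924) → κ = 109.8480


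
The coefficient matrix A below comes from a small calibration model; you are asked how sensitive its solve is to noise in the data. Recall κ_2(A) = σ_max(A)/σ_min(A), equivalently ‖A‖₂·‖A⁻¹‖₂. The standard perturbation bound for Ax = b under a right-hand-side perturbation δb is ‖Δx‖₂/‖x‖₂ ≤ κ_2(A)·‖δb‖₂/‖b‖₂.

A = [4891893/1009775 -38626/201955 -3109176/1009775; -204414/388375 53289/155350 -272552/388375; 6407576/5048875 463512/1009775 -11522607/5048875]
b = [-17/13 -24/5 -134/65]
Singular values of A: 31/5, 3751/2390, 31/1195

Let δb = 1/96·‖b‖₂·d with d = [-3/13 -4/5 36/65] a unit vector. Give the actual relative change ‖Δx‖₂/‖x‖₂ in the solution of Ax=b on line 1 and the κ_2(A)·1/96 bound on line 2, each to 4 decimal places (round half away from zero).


largest singular value 31/5, smallest 31/1195
κ_2(A) = (31/5) / (31/1195) = 239.0000
κ_2(A)·‖δb‖/‖b‖ = 2.4896
solve Ax = b  →  x = [27.8408 105.7691 37.6588]
‖b‖₂ = 5.3852 and ‖x‖₂ = 115.6737
Δx = A⁻¹·δb where δb = 1/96·5.3852·d; ‖Δx‖ = 2.1624
relative error = 0.0187
tightness: 0.0187 against a bound of 2.4896 (unrounded ratio ≈ 0.0075)

0.0187
2.4896


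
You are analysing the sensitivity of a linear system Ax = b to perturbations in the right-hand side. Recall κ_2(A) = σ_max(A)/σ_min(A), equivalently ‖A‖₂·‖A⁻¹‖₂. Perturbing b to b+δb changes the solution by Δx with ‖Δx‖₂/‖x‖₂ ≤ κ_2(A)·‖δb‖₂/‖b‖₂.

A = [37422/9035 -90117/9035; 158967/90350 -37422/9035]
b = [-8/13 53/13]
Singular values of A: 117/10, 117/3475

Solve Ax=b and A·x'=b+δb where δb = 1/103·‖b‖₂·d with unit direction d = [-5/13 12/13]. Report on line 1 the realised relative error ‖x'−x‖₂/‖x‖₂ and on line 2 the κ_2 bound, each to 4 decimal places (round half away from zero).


0.0100
3.3738

from the listed singular values, σ₁ = 117/10, σ_n = 117/3475
κ = σ_max/σ_min = (117/10)/(117/3475) = 347.5000
bound on ‖Δx‖/‖x‖: κ·ε = 347.5000·1/103 = 3.3738
solve Ax = b  →  x = [109.6976 45.6147]
2-norm of b is 4.1231; of x, 118.8034
with δb = [-0.0154 0.0370], A·Δx = δb → ‖Δx‖ = 1.1889
realised ‖Δx‖/‖x‖ = 0.0100
so the bound overstates the realised error by a factor of ≈ 337.1246 (computed from the unrounded values)


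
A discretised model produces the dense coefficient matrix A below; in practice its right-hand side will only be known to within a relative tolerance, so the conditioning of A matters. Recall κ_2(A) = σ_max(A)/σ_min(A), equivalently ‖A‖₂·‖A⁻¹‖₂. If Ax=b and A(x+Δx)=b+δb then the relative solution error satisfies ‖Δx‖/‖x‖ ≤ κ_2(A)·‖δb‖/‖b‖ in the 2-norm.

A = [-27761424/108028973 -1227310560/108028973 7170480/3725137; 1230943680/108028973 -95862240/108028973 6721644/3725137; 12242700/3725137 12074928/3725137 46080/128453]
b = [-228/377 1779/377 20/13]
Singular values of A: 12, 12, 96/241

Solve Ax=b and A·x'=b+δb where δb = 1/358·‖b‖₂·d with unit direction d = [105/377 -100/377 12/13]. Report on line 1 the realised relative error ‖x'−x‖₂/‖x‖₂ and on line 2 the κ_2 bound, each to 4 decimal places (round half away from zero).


0.0841
0.0841

from the listed singular values, σ₁ = 12, σ_n = 96/241
condition number: 12 ÷ (96/241) = 30.1250
bound on ‖Δx‖/‖x‖: κ·ε = 30.1250·1/358 = 0.0841
solve Ax = b  →  x = [0.4096 0.0533 0.0549]
‖b‖₂ = 5.0000 and ‖x‖₂ = 0.4167
re-solving with b+δb shifts x by Δx of norm 0.0351
relative error = 0.0841
tightness: 0.0841 against a bound of 0.0841; the bound is attained (ratio 1)


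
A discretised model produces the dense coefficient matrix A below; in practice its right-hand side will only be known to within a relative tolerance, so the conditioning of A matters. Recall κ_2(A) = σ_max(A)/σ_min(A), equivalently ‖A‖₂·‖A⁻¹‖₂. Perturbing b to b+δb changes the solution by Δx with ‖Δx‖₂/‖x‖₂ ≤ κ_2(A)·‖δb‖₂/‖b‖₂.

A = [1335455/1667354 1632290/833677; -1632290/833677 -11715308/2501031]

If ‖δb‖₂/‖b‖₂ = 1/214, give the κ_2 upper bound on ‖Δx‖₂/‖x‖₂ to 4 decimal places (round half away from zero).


1.7289

form AᵀA = [73614926825/16450114564 132500324605/12337585923; 132500324605/12337585923 954010516756/37012757769] with trace 26500452121/876041604 and determinant 1464100/219010401
eigenvalues of AᵀA: λ = (tr ± √(tr²−4·det))/2 = 121/4, 48400/219010401
so κ_2 = √((121/4) / (48400/219010401)) = 369.9750
bound on ‖Δx‖/‖x‖: κ·ε = 369.9750·1/214 = 1.7289


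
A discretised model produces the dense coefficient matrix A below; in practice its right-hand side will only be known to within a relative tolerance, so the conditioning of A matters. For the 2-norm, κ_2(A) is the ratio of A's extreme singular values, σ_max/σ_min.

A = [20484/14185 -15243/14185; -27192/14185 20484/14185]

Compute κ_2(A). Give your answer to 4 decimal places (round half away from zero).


M = AᵀA = [231799824/40242845 -173847708/40242845; -173847708/40242845 130388661/40242845]. tr(M)=72437697/8048569, det(M)=5184/8048569
char-poly roots: 9 and 576/8048569
so κ_2 = √(9 / (576/8048569)) = 354.6250

354.6250


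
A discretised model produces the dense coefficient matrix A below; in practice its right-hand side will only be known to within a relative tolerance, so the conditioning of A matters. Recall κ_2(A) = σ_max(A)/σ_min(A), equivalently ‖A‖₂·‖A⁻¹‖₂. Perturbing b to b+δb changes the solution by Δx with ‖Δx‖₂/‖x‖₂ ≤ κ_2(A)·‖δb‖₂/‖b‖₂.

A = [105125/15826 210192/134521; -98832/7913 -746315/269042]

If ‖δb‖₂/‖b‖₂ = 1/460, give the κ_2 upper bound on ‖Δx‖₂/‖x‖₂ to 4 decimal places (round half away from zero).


0.4196

AᵀA = [50122322521/250462276 2819301120/62615569; 2819301120/62615569 2538784729/250462276]; tr = 15663625/74498, det = 707281/595984
char-poly roots: 841/4 and 841/148996
so κ_2 = √((841/4) / (841/148996)) = 193.0000
κ_2(A)·‖δb‖/‖b‖ = 0.4196


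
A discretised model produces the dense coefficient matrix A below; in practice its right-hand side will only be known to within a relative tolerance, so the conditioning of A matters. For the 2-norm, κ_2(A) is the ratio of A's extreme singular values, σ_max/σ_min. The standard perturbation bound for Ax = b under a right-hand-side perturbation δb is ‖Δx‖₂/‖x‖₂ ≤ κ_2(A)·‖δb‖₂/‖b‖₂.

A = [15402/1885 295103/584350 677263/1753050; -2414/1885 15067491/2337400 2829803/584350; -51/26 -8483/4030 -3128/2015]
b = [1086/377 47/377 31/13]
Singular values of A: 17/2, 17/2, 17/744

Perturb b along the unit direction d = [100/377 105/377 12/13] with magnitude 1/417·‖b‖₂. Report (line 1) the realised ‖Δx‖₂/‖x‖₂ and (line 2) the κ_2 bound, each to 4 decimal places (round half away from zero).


0.0030
0.8921

largest singular value 17/2, smallest 17/744
κ = σ_max/σ_min = (17/2)/(17/744) = 372.0000
perturbation bound = 372.0000·1/417 = 0.8921
solve Ax = b  →  x = [0.2588 -78.8141 105.0071]
‖b‖₂ = 3.7417 and ‖x‖₂ = 131.2944
δb = ε·‖b‖·d = [0.0024 0.0025 0.0083]; solving A·Δx = δb gives ‖Δx‖ = 0.3927
dividing the unrounded norms, ‖Δx‖/‖x‖ = 0.0030
tightness: 0.0030 against a bound of 0.8921 (unrounded ratio ≈ 0.0034)


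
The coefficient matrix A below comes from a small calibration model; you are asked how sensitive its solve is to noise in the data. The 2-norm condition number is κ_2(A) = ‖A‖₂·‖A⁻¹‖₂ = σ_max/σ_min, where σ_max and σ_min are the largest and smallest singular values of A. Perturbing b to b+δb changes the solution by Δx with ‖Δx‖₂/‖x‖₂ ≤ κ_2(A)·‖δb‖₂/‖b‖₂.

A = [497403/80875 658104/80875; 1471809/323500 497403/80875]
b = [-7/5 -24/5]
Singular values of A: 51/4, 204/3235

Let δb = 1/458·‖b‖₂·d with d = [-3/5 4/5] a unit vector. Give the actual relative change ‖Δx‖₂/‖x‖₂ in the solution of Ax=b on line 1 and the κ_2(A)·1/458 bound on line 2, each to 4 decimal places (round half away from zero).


σ_max = 51/4, σ_min = 204/3235
κ = σ_max/σ_min = (51/4)/(204/3235) = 202.1875
bound on ‖Δx‖/‖x‖: κ·ε = 202.1875·1/458 = 0.4415
solve Ax = b  →  x = [37.8706 -28.7951]
‖b‖ = 5.0000, ‖x‖ = 47.5746
δb = ε·‖b‖·d = [-0.0066 0.0087]; solving A·Δx = δb gives ‖Δx‖ = 0.1731
dividing the unrounded norms, ‖Δx‖/‖x‖ = 0.0036
realised/bound (from unrounded values) ≈ 0.0082

0.0036
0.4415


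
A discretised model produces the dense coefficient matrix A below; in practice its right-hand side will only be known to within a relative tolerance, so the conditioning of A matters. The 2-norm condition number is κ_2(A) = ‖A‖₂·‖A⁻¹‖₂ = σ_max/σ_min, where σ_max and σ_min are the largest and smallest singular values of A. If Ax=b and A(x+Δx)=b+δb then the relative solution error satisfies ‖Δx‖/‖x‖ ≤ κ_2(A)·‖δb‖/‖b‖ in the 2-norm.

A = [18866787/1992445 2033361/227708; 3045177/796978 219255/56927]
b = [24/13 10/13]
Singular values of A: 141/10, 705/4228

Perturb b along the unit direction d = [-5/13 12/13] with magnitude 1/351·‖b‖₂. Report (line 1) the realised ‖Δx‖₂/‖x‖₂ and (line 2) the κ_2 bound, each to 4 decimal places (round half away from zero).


0.2409
0.2409

largest singular value 141/10, smallest 705/4228
κ = σ_max/σ_min = (141/10)/(705/4228) = 84.5600
worst-case relative error ≤ 84.5600 × 1/351 = 0.2409
solve Ax = b  →  x = [0.1027 0.0978]
‖b‖₂ = 2.0000 and ‖x‖₂ = 0.1418
with δb = [-0.0022 0.0053], A·Δx = δb → ‖Δx‖ = 0.0342
relative error = 0.2409
so the bound is sharp here: realised error equals the bound


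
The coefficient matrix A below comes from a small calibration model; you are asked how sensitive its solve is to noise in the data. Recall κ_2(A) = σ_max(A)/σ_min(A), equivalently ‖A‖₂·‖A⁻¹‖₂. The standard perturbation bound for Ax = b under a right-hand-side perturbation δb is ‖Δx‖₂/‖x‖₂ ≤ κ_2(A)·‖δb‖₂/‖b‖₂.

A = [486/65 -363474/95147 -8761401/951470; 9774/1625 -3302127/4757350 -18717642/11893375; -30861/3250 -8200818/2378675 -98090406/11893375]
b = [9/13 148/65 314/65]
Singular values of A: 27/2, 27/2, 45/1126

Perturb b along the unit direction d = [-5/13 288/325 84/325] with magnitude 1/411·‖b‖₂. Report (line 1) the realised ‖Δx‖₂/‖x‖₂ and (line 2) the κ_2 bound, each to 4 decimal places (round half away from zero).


σ_max = 27/2, σ_min = 45/1126
κ_2(A) = (27/2) / (45/1126) = 337.8000
perturbation bound = 337.8000·1/411 = 0.8219
solve Ax = b  →  x = [-0.1481 -69.4063 28.5983]
‖b‖₂ = 5.3852 and ‖x‖₂ = 75.0674
re-solving with b+δb shifts x by Δx of norm 0.3279
relative error = 0.0044
so the bound overstates the realised error by a factor of ≈ 188.1855 (computed from the unrounded values)

0.0044
0.8219


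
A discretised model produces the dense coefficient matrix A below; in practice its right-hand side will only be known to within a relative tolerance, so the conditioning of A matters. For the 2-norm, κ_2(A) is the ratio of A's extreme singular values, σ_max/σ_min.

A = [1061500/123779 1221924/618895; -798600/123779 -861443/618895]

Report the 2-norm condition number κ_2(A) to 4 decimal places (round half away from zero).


150.9500

AᵀA = [1764544210000/15321240841 397004141160/15321240841; 397004141160/15321240841 89407292161/15321240841]; tr = 1102886081/9114361, det = 5856400/9114361
λ_max, λ_min = (1102886081/9114361 ± √1216144198288496961/83071576438321)/2 = 121, 48400/9114361
κ = σ_max/σ_min = 11/(220/3019) = 150.9500


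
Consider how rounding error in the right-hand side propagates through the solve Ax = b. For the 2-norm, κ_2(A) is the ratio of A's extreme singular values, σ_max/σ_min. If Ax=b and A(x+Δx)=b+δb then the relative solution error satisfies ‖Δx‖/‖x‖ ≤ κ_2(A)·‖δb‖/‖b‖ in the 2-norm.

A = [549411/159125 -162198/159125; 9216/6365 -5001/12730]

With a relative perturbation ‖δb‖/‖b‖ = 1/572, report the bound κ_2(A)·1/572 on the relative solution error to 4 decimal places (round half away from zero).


0.2226

form AᵀA = [354936606921/25320765625 -103516245378/25320765625; -103516245378/25320765625 120864015441/101283062500] with trace 2464976709/162052900 and determinant 2313441/162052900
char-poly roots: 1521/100 and 1521/1620529
so κ_2 = √((1521/100) / (1521/1620529)) = 127.3000
worst-case relative error ≤ 127.3000 × 1/572 = 0.2226


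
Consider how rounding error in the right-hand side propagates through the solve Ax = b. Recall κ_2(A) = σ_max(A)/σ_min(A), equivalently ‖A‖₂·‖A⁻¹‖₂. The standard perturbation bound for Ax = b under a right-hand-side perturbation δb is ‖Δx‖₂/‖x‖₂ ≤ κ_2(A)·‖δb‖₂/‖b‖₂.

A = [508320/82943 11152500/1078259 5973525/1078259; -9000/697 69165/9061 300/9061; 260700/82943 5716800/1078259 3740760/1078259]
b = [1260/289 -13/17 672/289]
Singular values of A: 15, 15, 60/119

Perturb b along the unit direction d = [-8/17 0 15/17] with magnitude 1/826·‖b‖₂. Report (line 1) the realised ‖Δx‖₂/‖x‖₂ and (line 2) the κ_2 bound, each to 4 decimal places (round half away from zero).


0.0360
0.0360

σ_max = 15, σ_min = 60/119
κ = σ_max/σ_min = 15/(60/119) = 29.7500
bound on ‖Δx‖/‖x‖: κ·ε = 29.7500·1/826 = 0.0360
solve Ax = b  →  x = [0.1951 0.2293 0.1431]
‖b‖₂ = 5.0000 and ‖x‖₂ = 0.3333
δb = ε·‖b‖·d = [-0.0028 0.0000 0.0053]; solving A·Δx = δb gives ‖Δx‖ = 0.0120
dividing the unrounded norms, ‖Δx‖/‖x‖ = 0.0360
so the bound is sharp here: realised error equals the bound


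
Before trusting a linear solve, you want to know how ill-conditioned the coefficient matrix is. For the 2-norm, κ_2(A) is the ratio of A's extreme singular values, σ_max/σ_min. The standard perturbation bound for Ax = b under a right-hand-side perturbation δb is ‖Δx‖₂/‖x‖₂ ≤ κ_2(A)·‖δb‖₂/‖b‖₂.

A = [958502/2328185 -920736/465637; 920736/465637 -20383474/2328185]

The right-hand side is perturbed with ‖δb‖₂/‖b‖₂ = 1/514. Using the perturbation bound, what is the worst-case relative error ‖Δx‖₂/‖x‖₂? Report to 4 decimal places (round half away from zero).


M = AᵀA = [13154429284/3224536225 -11689664256/644907245; -11689664256/644907245 259773873796/3224536225]. tr(M)=32472136/383645, det(M)=4477456/47955625
char-poly roots: 2116/25 and 2116/1918225
σ_max=√(2116/25)=(46/5), σ_min=√(2116/1918225)=(46/1385) → κ = 277.0000
κ_2(A)·‖δb‖/‖b‖ = 0.5389

0.5389


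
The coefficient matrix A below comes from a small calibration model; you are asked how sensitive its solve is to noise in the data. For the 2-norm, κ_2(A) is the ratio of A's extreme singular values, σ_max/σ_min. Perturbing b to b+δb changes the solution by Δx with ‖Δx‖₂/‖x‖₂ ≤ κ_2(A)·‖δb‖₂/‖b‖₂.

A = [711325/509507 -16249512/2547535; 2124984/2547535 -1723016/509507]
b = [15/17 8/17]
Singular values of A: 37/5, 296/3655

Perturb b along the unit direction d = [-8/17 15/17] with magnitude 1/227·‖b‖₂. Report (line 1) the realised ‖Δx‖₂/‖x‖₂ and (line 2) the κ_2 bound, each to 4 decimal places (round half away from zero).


0.4025
0.4025

σ_max = 37/5, σ_min = 296/3655
κ_2(A) = (37/5) / (296/3655) = 91.3750
bound on ‖Δx‖/‖x‖: κ·ε = 91.3750·1/227 = 0.4025
solve Ax = b  →  x = [0.0297 -0.1318]
‖b‖₂ = 1.0000 and ‖x‖₂ = 0.1351
with δb = [-0.0021 0.0039], A·Δx = δb → ‖Δx‖ = 0.0544
realised ‖Δx‖/‖x‖ = 0.4025
so the bound is sharp here: realised error equals the bound


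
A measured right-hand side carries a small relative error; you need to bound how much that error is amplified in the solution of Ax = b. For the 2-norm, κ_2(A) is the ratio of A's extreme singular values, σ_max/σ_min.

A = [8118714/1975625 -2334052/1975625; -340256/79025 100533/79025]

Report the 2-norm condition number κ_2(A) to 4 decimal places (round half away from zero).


272.5000

AᵀA = [164414218756/4641015625 -47953446408/4641015625; -47953446408/4641015625 13988824369/4641015625]; tr = 285444869/7425625, det = 3694084/185640625
char-poly roots: 961/25 and 3844/7425625
κ = σ_max/σ_min = (31/5)/(62/2725) = 272.5000


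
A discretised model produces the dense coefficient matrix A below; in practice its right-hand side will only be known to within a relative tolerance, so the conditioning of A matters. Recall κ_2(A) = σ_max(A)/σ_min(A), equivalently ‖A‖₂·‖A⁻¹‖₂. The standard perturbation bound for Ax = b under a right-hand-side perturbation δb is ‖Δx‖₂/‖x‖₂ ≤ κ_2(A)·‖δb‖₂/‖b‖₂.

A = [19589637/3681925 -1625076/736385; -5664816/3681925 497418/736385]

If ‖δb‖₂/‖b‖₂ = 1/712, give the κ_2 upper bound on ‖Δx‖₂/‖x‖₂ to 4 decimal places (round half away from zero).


form AᵀA = [665350428969/21690514729 -277219443060/21690514729; -277219443060/21690514729 115531866900/21690514729] with trace 4620605301/128346241 and determinant 5062500/128346241
λ_max, λ_min = (4620605301/128346241 ± √21347394336249050601/16472757578830081)/2 = 36, 140625/128346241
κ_2(A) = √(λ_max/λ_min) = √(36 / (140625/128346241)) = 181.2640
κ_2(A)·‖δb‖/‖b‖ = 0.2546

0.2546


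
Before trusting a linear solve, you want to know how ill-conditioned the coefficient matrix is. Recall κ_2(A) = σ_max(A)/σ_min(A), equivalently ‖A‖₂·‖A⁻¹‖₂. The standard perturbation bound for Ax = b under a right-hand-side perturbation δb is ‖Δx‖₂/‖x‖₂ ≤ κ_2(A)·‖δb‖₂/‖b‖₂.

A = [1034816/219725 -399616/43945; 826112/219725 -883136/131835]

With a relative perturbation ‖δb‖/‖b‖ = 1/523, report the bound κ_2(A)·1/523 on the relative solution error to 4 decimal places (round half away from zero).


form AᵀA = [70132207616/1931163025 -78806253568/1158697815; -78806253568/1158697815 88686628864/695218689] with trace 9855901696/60140025 and determinant 16777216/2405601
λ_max, λ_min = (9855901696/60140025 ± √97037900022248636416/3616822607000625)/2 = 4096/25, 102400/2405601
σ_max=√(4096/25)=(64/5), σ_min=√(102400/2405601)=(320/1551) → κ = 62.0400
worst-case relative error ≤ 62.0400 × 1/523 = 0.1186

0.1186


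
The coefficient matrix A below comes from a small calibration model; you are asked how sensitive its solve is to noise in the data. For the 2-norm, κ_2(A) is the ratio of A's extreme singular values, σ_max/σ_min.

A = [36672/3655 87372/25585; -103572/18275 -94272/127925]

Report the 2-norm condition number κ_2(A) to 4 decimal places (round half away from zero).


12.0400

AᵀA = [153453456/1155625 310957056/8089375; 310957056/8089375 691120656/56625625]; tr = 13136544/90601, det = 12960000/90601
eigenvalues of AᵀA: λ = (tr ± √(tr²−4·det))/2 = 144, 90000/90601
κ = σ_max/σ_min = 12/(300/301) = 12.0400


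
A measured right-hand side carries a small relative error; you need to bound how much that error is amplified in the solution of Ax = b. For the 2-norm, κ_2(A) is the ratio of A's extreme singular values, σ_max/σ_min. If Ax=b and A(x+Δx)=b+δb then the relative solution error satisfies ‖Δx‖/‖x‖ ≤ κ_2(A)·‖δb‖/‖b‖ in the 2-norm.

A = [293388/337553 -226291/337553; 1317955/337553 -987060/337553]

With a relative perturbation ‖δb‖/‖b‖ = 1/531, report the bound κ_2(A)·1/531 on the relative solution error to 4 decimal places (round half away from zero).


form AᵀA = [1084522249/67782289 -813379968/67782289; -813379968/67782289 610050601/67782289] with trace 1694572850/67782289 and determinant 390625/67782289
char-poly roots: 25 and 15625/67782289
κ_2(A) = √(λ_max/λ_min) = √(25 / (15625/67782289)) = 329.3200
κ_2(A)·‖δb‖/‖b‖ = 0.6202

0.6202


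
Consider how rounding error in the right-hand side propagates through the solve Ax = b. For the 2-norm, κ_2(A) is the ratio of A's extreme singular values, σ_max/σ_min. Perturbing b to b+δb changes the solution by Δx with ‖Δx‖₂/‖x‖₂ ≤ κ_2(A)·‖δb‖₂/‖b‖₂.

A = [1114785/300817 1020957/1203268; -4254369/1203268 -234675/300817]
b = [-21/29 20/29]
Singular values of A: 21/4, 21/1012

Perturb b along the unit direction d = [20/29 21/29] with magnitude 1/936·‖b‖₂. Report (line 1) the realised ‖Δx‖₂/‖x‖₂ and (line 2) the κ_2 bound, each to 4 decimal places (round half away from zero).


0.2703
0.2703

largest singular value 21/4, smallest 21/1012
κ_2(A) = (21/4) / (21/1012) = 253.0000
bound on ‖Δx‖/‖x‖: κ·ε = 253.0000·1/936 = 0.2703
solve Ax = b  →  x = [-0.1858 -0.0418]
‖b‖ = 1.0000, ‖x‖ = 0.1905
Δx = A⁻¹·δb where δb = 1/936·1.0000·d; ‖Δx‖ = 0.0515
realised ‖Δx‖/‖x‖ = 0.2703
realised/bound = 1 exactly: the bound is attained for this b and d


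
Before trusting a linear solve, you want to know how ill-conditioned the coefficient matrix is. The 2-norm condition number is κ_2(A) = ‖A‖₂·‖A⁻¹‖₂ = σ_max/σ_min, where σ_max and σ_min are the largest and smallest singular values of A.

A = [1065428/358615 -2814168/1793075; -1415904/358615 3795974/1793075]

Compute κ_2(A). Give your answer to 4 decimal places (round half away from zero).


337.5200

M = AᵀA = [125596838416/5144188729 -334921126176/25720943645; -334921126176/25720943645 893158405636/128604718225]. tr(M)=13955291924/444999025, det(M)=153664/17799961
solving λ² − 13955291924/444999025·λ + 153664/17799961 = 0 gives λ = 784/25, 4900/17799961
σ_max=√(784/25)=(28/5), σ_min=√(4900/17799961)=(70/4219) → κ = 337.5200


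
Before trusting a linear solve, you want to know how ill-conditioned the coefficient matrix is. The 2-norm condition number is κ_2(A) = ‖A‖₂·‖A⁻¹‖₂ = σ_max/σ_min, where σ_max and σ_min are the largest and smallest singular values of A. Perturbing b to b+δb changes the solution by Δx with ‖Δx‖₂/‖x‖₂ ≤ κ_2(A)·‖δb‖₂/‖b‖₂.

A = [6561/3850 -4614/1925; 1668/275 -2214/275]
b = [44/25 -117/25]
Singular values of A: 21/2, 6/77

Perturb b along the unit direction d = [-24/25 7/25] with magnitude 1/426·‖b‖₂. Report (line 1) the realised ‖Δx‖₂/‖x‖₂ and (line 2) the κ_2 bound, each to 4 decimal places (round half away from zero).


0.0039
0.3163

σ_max = 21/2, σ_min = 6/77
κ = σ_max/σ_min = (21/2)/(6/77) = 134.7500
κ_2(A)·‖δb‖/‖b‖ = 0.3163
solve Ax = b  →  x = [-31.0286 -22.7952]
‖b‖ = 5.0000, ‖x‖ = 38.5019
re-solving with b+δb shifts x by Δx of norm 0.1506
realised ‖Δx‖/‖x‖ = 0.0039
realised/bound (from unrounded values) ≈ 0.0124


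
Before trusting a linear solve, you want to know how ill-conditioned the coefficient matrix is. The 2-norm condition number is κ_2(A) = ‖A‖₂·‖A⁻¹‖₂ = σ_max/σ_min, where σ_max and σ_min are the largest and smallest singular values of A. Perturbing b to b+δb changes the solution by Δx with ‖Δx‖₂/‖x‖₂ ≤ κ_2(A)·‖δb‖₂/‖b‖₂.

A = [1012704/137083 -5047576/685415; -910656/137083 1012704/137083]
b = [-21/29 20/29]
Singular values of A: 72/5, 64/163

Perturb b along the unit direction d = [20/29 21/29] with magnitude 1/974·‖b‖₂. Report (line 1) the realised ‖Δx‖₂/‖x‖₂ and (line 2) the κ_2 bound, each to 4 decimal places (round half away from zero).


σ_max = 72/5, σ_min = 64/163
κ = σ_max/σ_min = (72/5)/(64/163) = 36.6750
κ_2(A)·‖δb‖/‖b‖ = 0.0377
solve Ax = b  →  x = [-0.0479 0.0503]
‖b‖₂ = 1.0000 and ‖x‖₂ = 0.0694
with δb = [0.0007 0.0007], A·Δx = δb → ‖Δx‖ = 0.0026
dividing the unrounded norms, ‖Δx‖/‖x‖ = 0.0377
tightness: 0.0377 against a bound of 0.0377; the bound is attained (ratio 1)

0.0377
0.0377
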